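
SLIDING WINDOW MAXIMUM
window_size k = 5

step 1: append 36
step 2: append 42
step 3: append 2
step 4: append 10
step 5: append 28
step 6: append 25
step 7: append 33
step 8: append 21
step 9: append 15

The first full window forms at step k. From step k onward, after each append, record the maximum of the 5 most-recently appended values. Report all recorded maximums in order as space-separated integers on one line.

Answer: 42 42 33 33 33

Derivation:
step 1: append 36 -> window=[36] (not full yet)
step 2: append 42 -> window=[36, 42] (not full yet)
step 3: append 2 -> window=[36, 42, 2] (not full yet)
step 4: append 10 -> window=[36, 42, 2, 10] (not full yet)
step 5: append 28 -> window=[36, 42, 2, 10, 28] -> max=42
step 6: append 25 -> window=[42, 2, 10, 28, 25] -> max=42
step 7: append 33 -> window=[2, 10, 28, 25, 33] -> max=33
step 8: append 21 -> window=[10, 28, 25, 33, 21] -> max=33
step 9: append 15 -> window=[28, 25, 33, 21, 15] -> max=33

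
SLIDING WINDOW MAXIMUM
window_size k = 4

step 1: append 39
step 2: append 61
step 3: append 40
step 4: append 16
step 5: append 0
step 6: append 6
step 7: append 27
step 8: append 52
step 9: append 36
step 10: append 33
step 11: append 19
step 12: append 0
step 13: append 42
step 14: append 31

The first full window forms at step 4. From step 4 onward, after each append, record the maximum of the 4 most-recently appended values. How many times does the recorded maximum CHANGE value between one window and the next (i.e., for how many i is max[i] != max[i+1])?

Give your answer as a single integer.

step 1: append 39 -> window=[39] (not full yet)
step 2: append 61 -> window=[39, 61] (not full yet)
step 3: append 40 -> window=[39, 61, 40] (not full yet)
step 4: append 16 -> window=[39, 61, 40, 16] -> max=61
step 5: append 0 -> window=[61, 40, 16, 0] -> max=61
step 6: append 6 -> window=[40, 16, 0, 6] -> max=40
step 7: append 27 -> window=[16, 0, 6, 27] -> max=27
step 8: append 52 -> window=[0, 6, 27, 52] -> max=52
step 9: append 36 -> window=[6, 27, 52, 36] -> max=52
step 10: append 33 -> window=[27, 52, 36, 33] -> max=52
step 11: append 19 -> window=[52, 36, 33, 19] -> max=52
step 12: append 0 -> window=[36, 33, 19, 0] -> max=36
step 13: append 42 -> window=[33, 19, 0, 42] -> max=42
step 14: append 31 -> window=[19, 0, 42, 31] -> max=42
Recorded maximums: 61 61 40 27 52 52 52 52 36 42 42
Changes between consecutive maximums: 5

Answer: 5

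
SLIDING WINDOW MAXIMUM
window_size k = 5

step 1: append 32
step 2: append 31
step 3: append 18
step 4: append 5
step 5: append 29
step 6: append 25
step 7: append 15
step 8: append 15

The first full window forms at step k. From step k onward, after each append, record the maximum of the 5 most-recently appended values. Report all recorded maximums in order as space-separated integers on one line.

step 1: append 32 -> window=[32] (not full yet)
step 2: append 31 -> window=[32, 31] (not full yet)
step 3: append 18 -> window=[32, 31, 18] (not full yet)
step 4: append 5 -> window=[32, 31, 18, 5] (not full yet)
step 5: append 29 -> window=[32, 31, 18, 5, 29] -> max=32
step 6: append 25 -> window=[31, 18, 5, 29, 25] -> max=31
step 7: append 15 -> window=[18, 5, 29, 25, 15] -> max=29
step 8: append 15 -> window=[5, 29, 25, 15, 15] -> max=29

Answer: 32 31 29 29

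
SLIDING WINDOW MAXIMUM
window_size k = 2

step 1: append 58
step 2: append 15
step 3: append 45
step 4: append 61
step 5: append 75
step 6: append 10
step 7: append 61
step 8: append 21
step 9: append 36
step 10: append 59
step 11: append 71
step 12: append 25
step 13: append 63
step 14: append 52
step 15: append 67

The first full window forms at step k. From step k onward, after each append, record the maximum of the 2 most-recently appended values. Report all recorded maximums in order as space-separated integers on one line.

step 1: append 58 -> window=[58] (not full yet)
step 2: append 15 -> window=[58, 15] -> max=58
step 3: append 45 -> window=[15, 45] -> max=45
step 4: append 61 -> window=[45, 61] -> max=61
step 5: append 75 -> window=[61, 75] -> max=75
step 6: append 10 -> window=[75, 10] -> max=75
step 7: append 61 -> window=[10, 61] -> max=61
step 8: append 21 -> window=[61, 21] -> max=61
step 9: append 36 -> window=[21, 36] -> max=36
step 10: append 59 -> window=[36, 59] -> max=59
step 11: append 71 -> window=[59, 71] -> max=71
step 12: append 25 -> window=[71, 25] -> max=71
step 13: append 63 -> window=[25, 63] -> max=63
step 14: append 52 -> window=[63, 52] -> max=63
step 15: append 67 -> window=[52, 67] -> max=67

Answer: 58 45 61 75 75 61 61 36 59 71 71 63 63 67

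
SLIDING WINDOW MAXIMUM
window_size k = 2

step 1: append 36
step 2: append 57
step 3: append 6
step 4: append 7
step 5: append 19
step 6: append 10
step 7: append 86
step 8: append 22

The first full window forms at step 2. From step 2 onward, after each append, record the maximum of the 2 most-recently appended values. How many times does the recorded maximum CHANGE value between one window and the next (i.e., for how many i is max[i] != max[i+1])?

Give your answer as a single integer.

step 1: append 36 -> window=[36] (not full yet)
step 2: append 57 -> window=[36, 57] -> max=57
step 3: append 6 -> window=[57, 6] -> max=57
step 4: append 7 -> window=[6, 7] -> max=7
step 5: append 19 -> window=[7, 19] -> max=19
step 6: append 10 -> window=[19, 10] -> max=19
step 7: append 86 -> window=[10, 86] -> max=86
step 8: append 22 -> window=[86, 22] -> max=86
Recorded maximums: 57 57 7 19 19 86 86
Changes between consecutive maximums: 3

Answer: 3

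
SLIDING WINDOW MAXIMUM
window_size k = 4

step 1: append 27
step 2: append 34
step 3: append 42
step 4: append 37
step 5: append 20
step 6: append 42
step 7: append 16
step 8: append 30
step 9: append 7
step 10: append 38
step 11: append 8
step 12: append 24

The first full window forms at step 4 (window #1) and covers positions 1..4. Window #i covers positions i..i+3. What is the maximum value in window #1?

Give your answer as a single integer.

step 1: append 27 -> window=[27] (not full yet)
step 2: append 34 -> window=[27, 34] (not full yet)
step 3: append 42 -> window=[27, 34, 42] (not full yet)
step 4: append 37 -> window=[27, 34, 42, 37] -> max=42
Window #1 max = 42

Answer: 42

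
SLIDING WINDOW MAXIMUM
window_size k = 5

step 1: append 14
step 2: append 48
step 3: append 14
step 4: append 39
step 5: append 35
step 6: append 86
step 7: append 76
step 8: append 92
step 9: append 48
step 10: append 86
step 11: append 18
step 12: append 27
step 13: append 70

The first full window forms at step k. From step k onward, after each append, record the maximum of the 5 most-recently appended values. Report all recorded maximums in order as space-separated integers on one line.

step 1: append 14 -> window=[14] (not full yet)
step 2: append 48 -> window=[14, 48] (not full yet)
step 3: append 14 -> window=[14, 48, 14] (not full yet)
step 4: append 39 -> window=[14, 48, 14, 39] (not full yet)
step 5: append 35 -> window=[14, 48, 14, 39, 35] -> max=48
step 6: append 86 -> window=[48, 14, 39, 35, 86] -> max=86
step 7: append 76 -> window=[14, 39, 35, 86, 76] -> max=86
step 8: append 92 -> window=[39, 35, 86, 76, 92] -> max=92
step 9: append 48 -> window=[35, 86, 76, 92, 48] -> max=92
step 10: append 86 -> window=[86, 76, 92, 48, 86] -> max=92
step 11: append 18 -> window=[76, 92, 48, 86, 18] -> max=92
step 12: append 27 -> window=[92, 48, 86, 18, 27] -> max=92
step 13: append 70 -> window=[48, 86, 18, 27, 70] -> max=86

Answer: 48 86 86 92 92 92 92 92 86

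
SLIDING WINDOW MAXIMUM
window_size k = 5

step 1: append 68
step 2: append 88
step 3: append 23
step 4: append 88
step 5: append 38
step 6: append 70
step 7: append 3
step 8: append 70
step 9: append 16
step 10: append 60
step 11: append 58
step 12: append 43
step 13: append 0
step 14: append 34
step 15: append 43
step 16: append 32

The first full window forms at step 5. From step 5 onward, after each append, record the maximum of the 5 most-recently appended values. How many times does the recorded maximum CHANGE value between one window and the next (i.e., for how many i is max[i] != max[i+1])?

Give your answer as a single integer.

Answer: 4

Derivation:
step 1: append 68 -> window=[68] (not full yet)
step 2: append 88 -> window=[68, 88] (not full yet)
step 3: append 23 -> window=[68, 88, 23] (not full yet)
step 4: append 88 -> window=[68, 88, 23, 88] (not full yet)
step 5: append 38 -> window=[68, 88, 23, 88, 38] -> max=88
step 6: append 70 -> window=[88, 23, 88, 38, 70] -> max=88
step 7: append 3 -> window=[23, 88, 38, 70, 3] -> max=88
step 8: append 70 -> window=[88, 38, 70, 3, 70] -> max=88
step 9: append 16 -> window=[38, 70, 3, 70, 16] -> max=70
step 10: append 60 -> window=[70, 3, 70, 16, 60] -> max=70
step 11: append 58 -> window=[3, 70, 16, 60, 58] -> max=70
step 12: append 43 -> window=[70, 16, 60, 58, 43] -> max=70
step 13: append 0 -> window=[16, 60, 58, 43, 0] -> max=60
step 14: append 34 -> window=[60, 58, 43, 0, 34] -> max=60
step 15: append 43 -> window=[58, 43, 0, 34, 43] -> max=58
step 16: append 32 -> window=[43, 0, 34, 43, 32] -> max=43
Recorded maximums: 88 88 88 88 70 70 70 70 60 60 58 43
Changes between consecutive maximums: 4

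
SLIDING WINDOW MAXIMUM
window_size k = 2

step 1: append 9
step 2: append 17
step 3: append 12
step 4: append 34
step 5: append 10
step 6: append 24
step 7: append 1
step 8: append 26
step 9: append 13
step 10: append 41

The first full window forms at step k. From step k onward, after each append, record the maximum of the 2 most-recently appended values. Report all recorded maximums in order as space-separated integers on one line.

Answer: 17 17 34 34 24 24 26 26 41

Derivation:
step 1: append 9 -> window=[9] (not full yet)
step 2: append 17 -> window=[9, 17] -> max=17
step 3: append 12 -> window=[17, 12] -> max=17
step 4: append 34 -> window=[12, 34] -> max=34
step 5: append 10 -> window=[34, 10] -> max=34
step 6: append 24 -> window=[10, 24] -> max=24
step 7: append 1 -> window=[24, 1] -> max=24
step 8: append 26 -> window=[1, 26] -> max=26
step 9: append 13 -> window=[26, 13] -> max=26
step 10: append 41 -> window=[13, 41] -> max=41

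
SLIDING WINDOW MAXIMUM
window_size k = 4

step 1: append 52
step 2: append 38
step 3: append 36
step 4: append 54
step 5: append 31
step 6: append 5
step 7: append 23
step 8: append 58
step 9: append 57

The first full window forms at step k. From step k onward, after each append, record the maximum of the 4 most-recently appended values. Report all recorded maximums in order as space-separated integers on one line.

Answer: 54 54 54 54 58 58

Derivation:
step 1: append 52 -> window=[52] (not full yet)
step 2: append 38 -> window=[52, 38] (not full yet)
step 3: append 36 -> window=[52, 38, 36] (not full yet)
step 4: append 54 -> window=[52, 38, 36, 54] -> max=54
step 5: append 31 -> window=[38, 36, 54, 31] -> max=54
step 6: append 5 -> window=[36, 54, 31, 5] -> max=54
step 7: append 23 -> window=[54, 31, 5, 23] -> max=54
step 8: append 58 -> window=[31, 5, 23, 58] -> max=58
step 9: append 57 -> window=[5, 23, 58, 57] -> max=58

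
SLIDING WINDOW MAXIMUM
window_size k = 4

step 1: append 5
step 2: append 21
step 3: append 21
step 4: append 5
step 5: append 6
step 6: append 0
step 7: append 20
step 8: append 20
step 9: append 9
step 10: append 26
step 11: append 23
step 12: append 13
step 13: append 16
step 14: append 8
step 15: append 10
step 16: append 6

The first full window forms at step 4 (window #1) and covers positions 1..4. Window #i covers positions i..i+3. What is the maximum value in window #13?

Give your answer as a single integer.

step 1: append 5 -> window=[5] (not full yet)
step 2: append 21 -> window=[5, 21] (not full yet)
step 3: append 21 -> window=[5, 21, 21] (not full yet)
step 4: append 5 -> window=[5, 21, 21, 5] -> max=21
step 5: append 6 -> window=[21, 21, 5, 6] -> max=21
step 6: append 0 -> window=[21, 5, 6, 0] -> max=21
step 7: append 20 -> window=[5, 6, 0, 20] -> max=20
step 8: append 20 -> window=[6, 0, 20, 20] -> max=20
step 9: append 9 -> window=[0, 20, 20, 9] -> max=20
step 10: append 26 -> window=[20, 20, 9, 26] -> max=26
step 11: append 23 -> window=[20, 9, 26, 23] -> max=26
step 12: append 13 -> window=[9, 26, 23, 13] -> max=26
step 13: append 16 -> window=[26, 23, 13, 16] -> max=26
step 14: append 8 -> window=[23, 13, 16, 8] -> max=23
step 15: append 10 -> window=[13, 16, 8, 10] -> max=16
step 16: append 6 -> window=[16, 8, 10, 6] -> max=16
Window #13 max = 16

Answer: 16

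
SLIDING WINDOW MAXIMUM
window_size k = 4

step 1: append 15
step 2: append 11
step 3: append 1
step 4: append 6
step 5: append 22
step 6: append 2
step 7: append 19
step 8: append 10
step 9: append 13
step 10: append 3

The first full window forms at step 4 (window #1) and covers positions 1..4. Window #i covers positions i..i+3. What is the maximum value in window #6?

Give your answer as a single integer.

step 1: append 15 -> window=[15] (not full yet)
step 2: append 11 -> window=[15, 11] (not full yet)
step 3: append 1 -> window=[15, 11, 1] (not full yet)
step 4: append 6 -> window=[15, 11, 1, 6] -> max=15
step 5: append 22 -> window=[11, 1, 6, 22] -> max=22
step 6: append 2 -> window=[1, 6, 22, 2] -> max=22
step 7: append 19 -> window=[6, 22, 2, 19] -> max=22
step 8: append 10 -> window=[22, 2, 19, 10] -> max=22
step 9: append 13 -> window=[2, 19, 10, 13] -> max=19
Window #6 max = 19

Answer: 19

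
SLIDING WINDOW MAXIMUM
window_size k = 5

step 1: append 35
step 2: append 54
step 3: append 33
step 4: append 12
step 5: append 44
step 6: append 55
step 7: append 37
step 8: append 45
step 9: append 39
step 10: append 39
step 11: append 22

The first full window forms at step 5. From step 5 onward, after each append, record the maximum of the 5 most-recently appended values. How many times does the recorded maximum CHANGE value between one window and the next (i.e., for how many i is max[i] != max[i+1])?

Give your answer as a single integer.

step 1: append 35 -> window=[35] (not full yet)
step 2: append 54 -> window=[35, 54] (not full yet)
step 3: append 33 -> window=[35, 54, 33] (not full yet)
step 4: append 12 -> window=[35, 54, 33, 12] (not full yet)
step 5: append 44 -> window=[35, 54, 33, 12, 44] -> max=54
step 6: append 55 -> window=[54, 33, 12, 44, 55] -> max=55
step 7: append 37 -> window=[33, 12, 44, 55, 37] -> max=55
step 8: append 45 -> window=[12, 44, 55, 37, 45] -> max=55
step 9: append 39 -> window=[44, 55, 37, 45, 39] -> max=55
step 10: append 39 -> window=[55, 37, 45, 39, 39] -> max=55
step 11: append 22 -> window=[37, 45, 39, 39, 22] -> max=45
Recorded maximums: 54 55 55 55 55 55 45
Changes between consecutive maximums: 2

Answer: 2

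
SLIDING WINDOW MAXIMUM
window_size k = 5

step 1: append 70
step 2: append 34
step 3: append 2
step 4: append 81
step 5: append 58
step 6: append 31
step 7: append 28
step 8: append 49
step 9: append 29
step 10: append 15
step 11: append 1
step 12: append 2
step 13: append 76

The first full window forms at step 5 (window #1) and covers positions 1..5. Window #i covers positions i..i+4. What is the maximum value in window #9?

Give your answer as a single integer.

step 1: append 70 -> window=[70] (not full yet)
step 2: append 34 -> window=[70, 34] (not full yet)
step 3: append 2 -> window=[70, 34, 2] (not full yet)
step 4: append 81 -> window=[70, 34, 2, 81] (not full yet)
step 5: append 58 -> window=[70, 34, 2, 81, 58] -> max=81
step 6: append 31 -> window=[34, 2, 81, 58, 31] -> max=81
step 7: append 28 -> window=[2, 81, 58, 31, 28] -> max=81
step 8: append 49 -> window=[81, 58, 31, 28, 49] -> max=81
step 9: append 29 -> window=[58, 31, 28, 49, 29] -> max=58
step 10: append 15 -> window=[31, 28, 49, 29, 15] -> max=49
step 11: append 1 -> window=[28, 49, 29, 15, 1] -> max=49
step 12: append 2 -> window=[49, 29, 15, 1, 2] -> max=49
step 13: append 76 -> window=[29, 15, 1, 2, 76] -> max=76
Window #9 max = 76

Answer: 76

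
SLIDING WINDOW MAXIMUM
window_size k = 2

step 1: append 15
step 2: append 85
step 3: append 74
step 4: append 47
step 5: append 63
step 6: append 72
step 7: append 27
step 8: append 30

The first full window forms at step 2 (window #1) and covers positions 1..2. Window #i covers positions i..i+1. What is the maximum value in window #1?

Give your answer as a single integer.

step 1: append 15 -> window=[15] (not full yet)
step 2: append 85 -> window=[15, 85] -> max=85
Window #1 max = 85

Answer: 85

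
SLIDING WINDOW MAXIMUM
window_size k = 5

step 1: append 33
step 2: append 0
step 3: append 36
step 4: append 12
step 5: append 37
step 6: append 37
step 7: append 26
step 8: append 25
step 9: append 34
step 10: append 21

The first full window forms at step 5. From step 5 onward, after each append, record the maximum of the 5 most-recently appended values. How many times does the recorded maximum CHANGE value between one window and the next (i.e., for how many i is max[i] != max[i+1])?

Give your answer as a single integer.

Answer: 0

Derivation:
step 1: append 33 -> window=[33] (not full yet)
step 2: append 0 -> window=[33, 0] (not full yet)
step 3: append 36 -> window=[33, 0, 36] (not full yet)
step 4: append 12 -> window=[33, 0, 36, 12] (not full yet)
step 5: append 37 -> window=[33, 0, 36, 12, 37] -> max=37
step 6: append 37 -> window=[0, 36, 12, 37, 37] -> max=37
step 7: append 26 -> window=[36, 12, 37, 37, 26] -> max=37
step 8: append 25 -> window=[12, 37, 37, 26, 25] -> max=37
step 9: append 34 -> window=[37, 37, 26, 25, 34] -> max=37
step 10: append 21 -> window=[37, 26, 25, 34, 21] -> max=37
Recorded maximums: 37 37 37 37 37 37
Changes between consecutive maximums: 0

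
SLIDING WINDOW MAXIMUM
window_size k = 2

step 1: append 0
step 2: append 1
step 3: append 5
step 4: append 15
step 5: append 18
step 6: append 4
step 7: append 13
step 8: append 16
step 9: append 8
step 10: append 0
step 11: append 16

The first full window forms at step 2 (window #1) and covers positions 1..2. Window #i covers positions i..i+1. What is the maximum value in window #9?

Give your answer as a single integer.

Answer: 8

Derivation:
step 1: append 0 -> window=[0] (not full yet)
step 2: append 1 -> window=[0, 1] -> max=1
step 3: append 5 -> window=[1, 5] -> max=5
step 4: append 15 -> window=[5, 15] -> max=15
step 5: append 18 -> window=[15, 18] -> max=18
step 6: append 4 -> window=[18, 4] -> max=18
step 7: append 13 -> window=[4, 13] -> max=13
step 8: append 16 -> window=[13, 16] -> max=16
step 9: append 8 -> window=[16, 8] -> max=16
step 10: append 0 -> window=[8, 0] -> max=8
Window #9 max = 8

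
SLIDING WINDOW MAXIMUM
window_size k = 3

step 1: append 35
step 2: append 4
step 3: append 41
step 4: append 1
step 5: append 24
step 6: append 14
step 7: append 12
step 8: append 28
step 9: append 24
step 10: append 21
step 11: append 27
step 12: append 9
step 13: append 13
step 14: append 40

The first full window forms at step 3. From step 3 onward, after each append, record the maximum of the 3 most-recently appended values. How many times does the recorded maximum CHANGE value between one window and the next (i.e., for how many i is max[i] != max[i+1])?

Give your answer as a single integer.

Answer: 4

Derivation:
step 1: append 35 -> window=[35] (not full yet)
step 2: append 4 -> window=[35, 4] (not full yet)
step 3: append 41 -> window=[35, 4, 41] -> max=41
step 4: append 1 -> window=[4, 41, 1] -> max=41
step 5: append 24 -> window=[41, 1, 24] -> max=41
step 6: append 14 -> window=[1, 24, 14] -> max=24
step 7: append 12 -> window=[24, 14, 12] -> max=24
step 8: append 28 -> window=[14, 12, 28] -> max=28
step 9: append 24 -> window=[12, 28, 24] -> max=28
step 10: append 21 -> window=[28, 24, 21] -> max=28
step 11: append 27 -> window=[24, 21, 27] -> max=27
step 12: append 9 -> window=[21, 27, 9] -> max=27
step 13: append 13 -> window=[27, 9, 13] -> max=27
step 14: append 40 -> window=[9, 13, 40] -> max=40
Recorded maximums: 41 41 41 24 24 28 28 28 27 27 27 40
Changes between consecutive maximums: 4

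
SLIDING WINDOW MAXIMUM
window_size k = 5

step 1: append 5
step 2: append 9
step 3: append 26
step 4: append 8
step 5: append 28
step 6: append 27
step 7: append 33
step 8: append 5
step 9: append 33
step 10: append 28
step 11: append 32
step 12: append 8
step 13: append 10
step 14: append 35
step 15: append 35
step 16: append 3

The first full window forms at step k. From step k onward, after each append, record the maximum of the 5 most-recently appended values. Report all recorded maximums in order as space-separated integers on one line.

Answer: 28 28 33 33 33 33 33 33 33 35 35 35

Derivation:
step 1: append 5 -> window=[5] (not full yet)
step 2: append 9 -> window=[5, 9] (not full yet)
step 3: append 26 -> window=[5, 9, 26] (not full yet)
step 4: append 8 -> window=[5, 9, 26, 8] (not full yet)
step 5: append 28 -> window=[5, 9, 26, 8, 28] -> max=28
step 6: append 27 -> window=[9, 26, 8, 28, 27] -> max=28
step 7: append 33 -> window=[26, 8, 28, 27, 33] -> max=33
step 8: append 5 -> window=[8, 28, 27, 33, 5] -> max=33
step 9: append 33 -> window=[28, 27, 33, 5, 33] -> max=33
step 10: append 28 -> window=[27, 33, 5, 33, 28] -> max=33
step 11: append 32 -> window=[33, 5, 33, 28, 32] -> max=33
step 12: append 8 -> window=[5, 33, 28, 32, 8] -> max=33
step 13: append 10 -> window=[33, 28, 32, 8, 10] -> max=33
step 14: append 35 -> window=[28, 32, 8, 10, 35] -> max=35
step 15: append 35 -> window=[32, 8, 10, 35, 35] -> max=35
step 16: append 3 -> window=[8, 10, 35, 35, 3] -> max=35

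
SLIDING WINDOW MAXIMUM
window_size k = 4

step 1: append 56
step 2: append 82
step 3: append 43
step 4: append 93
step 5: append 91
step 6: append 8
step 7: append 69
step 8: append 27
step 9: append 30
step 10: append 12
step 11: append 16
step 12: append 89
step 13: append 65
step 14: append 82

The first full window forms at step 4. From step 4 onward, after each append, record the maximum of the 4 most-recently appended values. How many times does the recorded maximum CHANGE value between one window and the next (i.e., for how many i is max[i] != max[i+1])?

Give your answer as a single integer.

Answer: 4

Derivation:
step 1: append 56 -> window=[56] (not full yet)
step 2: append 82 -> window=[56, 82] (not full yet)
step 3: append 43 -> window=[56, 82, 43] (not full yet)
step 4: append 93 -> window=[56, 82, 43, 93] -> max=93
step 5: append 91 -> window=[82, 43, 93, 91] -> max=93
step 6: append 8 -> window=[43, 93, 91, 8] -> max=93
step 7: append 69 -> window=[93, 91, 8, 69] -> max=93
step 8: append 27 -> window=[91, 8, 69, 27] -> max=91
step 9: append 30 -> window=[8, 69, 27, 30] -> max=69
step 10: append 12 -> window=[69, 27, 30, 12] -> max=69
step 11: append 16 -> window=[27, 30, 12, 16] -> max=30
step 12: append 89 -> window=[30, 12, 16, 89] -> max=89
step 13: append 65 -> window=[12, 16, 89, 65] -> max=89
step 14: append 82 -> window=[16, 89, 65, 82] -> max=89
Recorded maximums: 93 93 93 93 91 69 69 30 89 89 89
Changes between consecutive maximums: 4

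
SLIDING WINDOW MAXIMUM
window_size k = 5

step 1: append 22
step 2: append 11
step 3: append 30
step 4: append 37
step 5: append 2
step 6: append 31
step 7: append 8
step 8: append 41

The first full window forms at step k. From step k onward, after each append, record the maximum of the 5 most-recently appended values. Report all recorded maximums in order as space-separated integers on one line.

Answer: 37 37 37 41

Derivation:
step 1: append 22 -> window=[22] (not full yet)
step 2: append 11 -> window=[22, 11] (not full yet)
step 3: append 30 -> window=[22, 11, 30] (not full yet)
step 4: append 37 -> window=[22, 11, 30, 37] (not full yet)
step 5: append 2 -> window=[22, 11, 30, 37, 2] -> max=37
step 6: append 31 -> window=[11, 30, 37, 2, 31] -> max=37
step 7: append 8 -> window=[30, 37, 2, 31, 8] -> max=37
step 8: append 41 -> window=[37, 2, 31, 8, 41] -> max=41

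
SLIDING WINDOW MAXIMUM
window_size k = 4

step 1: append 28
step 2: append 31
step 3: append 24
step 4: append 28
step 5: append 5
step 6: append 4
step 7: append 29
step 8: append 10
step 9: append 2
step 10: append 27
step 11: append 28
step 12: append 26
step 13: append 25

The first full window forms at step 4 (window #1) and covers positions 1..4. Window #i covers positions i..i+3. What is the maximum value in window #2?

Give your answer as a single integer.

step 1: append 28 -> window=[28] (not full yet)
step 2: append 31 -> window=[28, 31] (not full yet)
step 3: append 24 -> window=[28, 31, 24] (not full yet)
step 4: append 28 -> window=[28, 31, 24, 28] -> max=31
step 5: append 5 -> window=[31, 24, 28, 5] -> max=31
Window #2 max = 31

Answer: 31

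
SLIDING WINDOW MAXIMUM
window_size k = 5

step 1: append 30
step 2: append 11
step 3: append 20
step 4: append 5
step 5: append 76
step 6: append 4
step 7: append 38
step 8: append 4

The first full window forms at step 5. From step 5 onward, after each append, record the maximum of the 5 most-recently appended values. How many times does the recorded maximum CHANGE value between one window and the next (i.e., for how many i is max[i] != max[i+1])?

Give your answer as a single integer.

Answer: 0

Derivation:
step 1: append 30 -> window=[30] (not full yet)
step 2: append 11 -> window=[30, 11] (not full yet)
step 3: append 20 -> window=[30, 11, 20] (not full yet)
step 4: append 5 -> window=[30, 11, 20, 5] (not full yet)
step 5: append 76 -> window=[30, 11, 20, 5, 76] -> max=76
step 6: append 4 -> window=[11, 20, 5, 76, 4] -> max=76
step 7: append 38 -> window=[20, 5, 76, 4, 38] -> max=76
step 8: append 4 -> window=[5, 76, 4, 38, 4] -> max=76
Recorded maximums: 76 76 76 76
Changes between consecutive maximums: 0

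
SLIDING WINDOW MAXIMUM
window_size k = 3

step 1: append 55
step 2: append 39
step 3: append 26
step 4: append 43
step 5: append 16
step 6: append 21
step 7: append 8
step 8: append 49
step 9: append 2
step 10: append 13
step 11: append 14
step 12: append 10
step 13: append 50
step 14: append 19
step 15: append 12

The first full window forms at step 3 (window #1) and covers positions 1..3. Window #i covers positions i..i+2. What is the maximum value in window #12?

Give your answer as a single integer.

Answer: 50

Derivation:
step 1: append 55 -> window=[55] (not full yet)
step 2: append 39 -> window=[55, 39] (not full yet)
step 3: append 26 -> window=[55, 39, 26] -> max=55
step 4: append 43 -> window=[39, 26, 43] -> max=43
step 5: append 16 -> window=[26, 43, 16] -> max=43
step 6: append 21 -> window=[43, 16, 21] -> max=43
step 7: append 8 -> window=[16, 21, 8] -> max=21
step 8: append 49 -> window=[21, 8, 49] -> max=49
step 9: append 2 -> window=[8, 49, 2] -> max=49
step 10: append 13 -> window=[49, 2, 13] -> max=49
step 11: append 14 -> window=[2, 13, 14] -> max=14
step 12: append 10 -> window=[13, 14, 10] -> max=14
step 13: append 50 -> window=[14, 10, 50] -> max=50
step 14: append 19 -> window=[10, 50, 19] -> max=50
Window #12 max = 50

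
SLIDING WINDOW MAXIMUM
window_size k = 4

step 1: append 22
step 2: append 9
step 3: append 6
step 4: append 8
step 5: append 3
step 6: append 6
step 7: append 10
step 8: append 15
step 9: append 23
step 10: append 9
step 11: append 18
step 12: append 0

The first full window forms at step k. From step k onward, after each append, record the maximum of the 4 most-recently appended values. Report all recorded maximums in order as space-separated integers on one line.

step 1: append 22 -> window=[22] (not full yet)
step 2: append 9 -> window=[22, 9] (not full yet)
step 3: append 6 -> window=[22, 9, 6] (not full yet)
step 4: append 8 -> window=[22, 9, 6, 8] -> max=22
step 5: append 3 -> window=[9, 6, 8, 3] -> max=9
step 6: append 6 -> window=[6, 8, 3, 6] -> max=8
step 7: append 10 -> window=[8, 3, 6, 10] -> max=10
step 8: append 15 -> window=[3, 6, 10, 15] -> max=15
step 9: append 23 -> window=[6, 10, 15, 23] -> max=23
step 10: append 9 -> window=[10, 15, 23, 9] -> max=23
step 11: append 18 -> window=[15, 23, 9, 18] -> max=23
step 12: append 0 -> window=[23, 9, 18, 0] -> max=23

Answer: 22 9 8 10 15 23 23 23 23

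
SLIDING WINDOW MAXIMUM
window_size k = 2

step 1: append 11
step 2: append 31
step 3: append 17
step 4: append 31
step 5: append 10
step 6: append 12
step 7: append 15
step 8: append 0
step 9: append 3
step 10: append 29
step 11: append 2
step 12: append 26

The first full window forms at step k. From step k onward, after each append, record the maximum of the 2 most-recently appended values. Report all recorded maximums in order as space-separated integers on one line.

step 1: append 11 -> window=[11] (not full yet)
step 2: append 31 -> window=[11, 31] -> max=31
step 3: append 17 -> window=[31, 17] -> max=31
step 4: append 31 -> window=[17, 31] -> max=31
step 5: append 10 -> window=[31, 10] -> max=31
step 6: append 12 -> window=[10, 12] -> max=12
step 7: append 15 -> window=[12, 15] -> max=15
step 8: append 0 -> window=[15, 0] -> max=15
step 9: append 3 -> window=[0, 3] -> max=3
step 10: append 29 -> window=[3, 29] -> max=29
step 11: append 2 -> window=[29, 2] -> max=29
step 12: append 26 -> window=[2, 26] -> max=26

Answer: 31 31 31 31 12 15 15 3 29 29 26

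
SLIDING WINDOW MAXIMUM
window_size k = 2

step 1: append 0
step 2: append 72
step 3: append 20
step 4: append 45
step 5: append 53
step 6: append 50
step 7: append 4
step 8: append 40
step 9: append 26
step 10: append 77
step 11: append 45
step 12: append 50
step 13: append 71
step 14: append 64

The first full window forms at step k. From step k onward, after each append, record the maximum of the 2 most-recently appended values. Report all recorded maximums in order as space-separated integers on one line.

Answer: 72 72 45 53 53 50 40 40 77 77 50 71 71

Derivation:
step 1: append 0 -> window=[0] (not full yet)
step 2: append 72 -> window=[0, 72] -> max=72
step 3: append 20 -> window=[72, 20] -> max=72
step 4: append 45 -> window=[20, 45] -> max=45
step 5: append 53 -> window=[45, 53] -> max=53
step 6: append 50 -> window=[53, 50] -> max=53
step 7: append 4 -> window=[50, 4] -> max=50
step 8: append 40 -> window=[4, 40] -> max=40
step 9: append 26 -> window=[40, 26] -> max=40
step 10: append 77 -> window=[26, 77] -> max=77
step 11: append 45 -> window=[77, 45] -> max=77
step 12: append 50 -> window=[45, 50] -> max=50
step 13: append 71 -> window=[50, 71] -> max=71
step 14: append 64 -> window=[71, 64] -> max=71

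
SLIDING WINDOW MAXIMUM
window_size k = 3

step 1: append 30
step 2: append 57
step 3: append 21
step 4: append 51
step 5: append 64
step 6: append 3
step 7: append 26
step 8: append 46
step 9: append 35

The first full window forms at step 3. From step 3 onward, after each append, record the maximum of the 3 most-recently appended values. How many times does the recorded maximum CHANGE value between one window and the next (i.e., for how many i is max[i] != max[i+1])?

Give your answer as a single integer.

step 1: append 30 -> window=[30] (not full yet)
step 2: append 57 -> window=[30, 57] (not full yet)
step 3: append 21 -> window=[30, 57, 21] -> max=57
step 4: append 51 -> window=[57, 21, 51] -> max=57
step 5: append 64 -> window=[21, 51, 64] -> max=64
step 6: append 3 -> window=[51, 64, 3] -> max=64
step 7: append 26 -> window=[64, 3, 26] -> max=64
step 8: append 46 -> window=[3, 26, 46] -> max=46
step 9: append 35 -> window=[26, 46, 35] -> max=46
Recorded maximums: 57 57 64 64 64 46 46
Changes between consecutive maximums: 2

Answer: 2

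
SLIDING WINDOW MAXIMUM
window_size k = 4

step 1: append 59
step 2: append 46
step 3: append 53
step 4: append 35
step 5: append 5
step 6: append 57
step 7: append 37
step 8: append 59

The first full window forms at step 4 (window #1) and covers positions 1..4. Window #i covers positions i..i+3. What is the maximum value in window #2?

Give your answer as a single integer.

step 1: append 59 -> window=[59] (not full yet)
step 2: append 46 -> window=[59, 46] (not full yet)
step 3: append 53 -> window=[59, 46, 53] (not full yet)
step 4: append 35 -> window=[59, 46, 53, 35] -> max=59
step 5: append 5 -> window=[46, 53, 35, 5] -> max=53
Window #2 max = 53

Answer: 53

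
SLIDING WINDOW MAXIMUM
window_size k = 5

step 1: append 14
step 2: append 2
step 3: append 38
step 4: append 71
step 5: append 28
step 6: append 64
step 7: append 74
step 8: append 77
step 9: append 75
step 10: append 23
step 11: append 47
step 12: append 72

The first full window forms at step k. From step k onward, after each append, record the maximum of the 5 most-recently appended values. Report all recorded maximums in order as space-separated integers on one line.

Answer: 71 71 74 77 77 77 77 77

Derivation:
step 1: append 14 -> window=[14] (not full yet)
step 2: append 2 -> window=[14, 2] (not full yet)
step 3: append 38 -> window=[14, 2, 38] (not full yet)
step 4: append 71 -> window=[14, 2, 38, 71] (not full yet)
step 5: append 28 -> window=[14, 2, 38, 71, 28] -> max=71
step 6: append 64 -> window=[2, 38, 71, 28, 64] -> max=71
step 7: append 74 -> window=[38, 71, 28, 64, 74] -> max=74
step 8: append 77 -> window=[71, 28, 64, 74, 77] -> max=77
step 9: append 75 -> window=[28, 64, 74, 77, 75] -> max=77
step 10: append 23 -> window=[64, 74, 77, 75, 23] -> max=77
step 11: append 47 -> window=[74, 77, 75, 23, 47] -> max=77
step 12: append 72 -> window=[77, 75, 23, 47, 72] -> max=77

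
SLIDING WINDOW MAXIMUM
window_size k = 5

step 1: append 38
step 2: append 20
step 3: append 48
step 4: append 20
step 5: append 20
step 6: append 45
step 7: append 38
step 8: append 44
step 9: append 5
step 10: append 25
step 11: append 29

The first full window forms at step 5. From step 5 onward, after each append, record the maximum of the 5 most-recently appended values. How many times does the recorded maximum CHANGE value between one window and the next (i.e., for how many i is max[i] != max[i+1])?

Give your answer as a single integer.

step 1: append 38 -> window=[38] (not full yet)
step 2: append 20 -> window=[38, 20] (not full yet)
step 3: append 48 -> window=[38, 20, 48] (not full yet)
step 4: append 20 -> window=[38, 20, 48, 20] (not full yet)
step 5: append 20 -> window=[38, 20, 48, 20, 20] -> max=48
step 6: append 45 -> window=[20, 48, 20, 20, 45] -> max=48
step 7: append 38 -> window=[48, 20, 20, 45, 38] -> max=48
step 8: append 44 -> window=[20, 20, 45, 38, 44] -> max=45
step 9: append 5 -> window=[20, 45, 38, 44, 5] -> max=45
step 10: append 25 -> window=[45, 38, 44, 5, 25] -> max=45
step 11: append 29 -> window=[38, 44, 5, 25, 29] -> max=44
Recorded maximums: 48 48 48 45 45 45 44
Changes between consecutive maximums: 2

Answer: 2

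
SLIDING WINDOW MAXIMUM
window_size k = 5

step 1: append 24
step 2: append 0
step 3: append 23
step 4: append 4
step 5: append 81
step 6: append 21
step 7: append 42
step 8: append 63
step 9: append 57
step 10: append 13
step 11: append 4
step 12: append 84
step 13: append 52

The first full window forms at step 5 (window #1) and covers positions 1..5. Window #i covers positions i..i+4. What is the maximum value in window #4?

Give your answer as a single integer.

step 1: append 24 -> window=[24] (not full yet)
step 2: append 0 -> window=[24, 0] (not full yet)
step 3: append 23 -> window=[24, 0, 23] (not full yet)
step 4: append 4 -> window=[24, 0, 23, 4] (not full yet)
step 5: append 81 -> window=[24, 0, 23, 4, 81] -> max=81
step 6: append 21 -> window=[0, 23, 4, 81, 21] -> max=81
step 7: append 42 -> window=[23, 4, 81, 21, 42] -> max=81
step 8: append 63 -> window=[4, 81, 21, 42, 63] -> max=81
Window #4 max = 81

Answer: 81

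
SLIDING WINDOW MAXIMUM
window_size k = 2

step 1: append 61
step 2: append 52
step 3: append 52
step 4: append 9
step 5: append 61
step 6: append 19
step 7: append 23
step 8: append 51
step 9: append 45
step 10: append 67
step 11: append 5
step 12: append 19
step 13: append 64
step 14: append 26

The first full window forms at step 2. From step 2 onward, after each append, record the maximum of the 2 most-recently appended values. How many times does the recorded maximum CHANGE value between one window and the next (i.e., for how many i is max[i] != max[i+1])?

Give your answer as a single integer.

step 1: append 61 -> window=[61] (not full yet)
step 2: append 52 -> window=[61, 52] -> max=61
step 3: append 52 -> window=[52, 52] -> max=52
step 4: append 9 -> window=[52, 9] -> max=52
step 5: append 61 -> window=[9, 61] -> max=61
step 6: append 19 -> window=[61, 19] -> max=61
step 7: append 23 -> window=[19, 23] -> max=23
step 8: append 51 -> window=[23, 51] -> max=51
step 9: append 45 -> window=[51, 45] -> max=51
step 10: append 67 -> window=[45, 67] -> max=67
step 11: append 5 -> window=[67, 5] -> max=67
step 12: append 19 -> window=[5, 19] -> max=19
step 13: append 64 -> window=[19, 64] -> max=64
step 14: append 26 -> window=[64, 26] -> max=64
Recorded maximums: 61 52 52 61 61 23 51 51 67 67 19 64 64
Changes between consecutive maximums: 7

Answer: 7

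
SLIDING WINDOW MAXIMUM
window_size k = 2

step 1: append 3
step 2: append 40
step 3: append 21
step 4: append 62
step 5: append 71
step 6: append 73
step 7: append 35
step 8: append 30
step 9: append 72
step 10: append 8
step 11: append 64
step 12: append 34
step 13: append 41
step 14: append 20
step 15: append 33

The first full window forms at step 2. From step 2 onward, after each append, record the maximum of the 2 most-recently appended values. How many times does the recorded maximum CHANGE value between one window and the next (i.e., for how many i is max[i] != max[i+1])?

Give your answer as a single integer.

step 1: append 3 -> window=[3] (not full yet)
step 2: append 40 -> window=[3, 40] -> max=40
step 3: append 21 -> window=[40, 21] -> max=40
step 4: append 62 -> window=[21, 62] -> max=62
step 5: append 71 -> window=[62, 71] -> max=71
step 6: append 73 -> window=[71, 73] -> max=73
step 7: append 35 -> window=[73, 35] -> max=73
step 8: append 30 -> window=[35, 30] -> max=35
step 9: append 72 -> window=[30, 72] -> max=72
step 10: append 8 -> window=[72, 8] -> max=72
step 11: append 64 -> window=[8, 64] -> max=64
step 12: append 34 -> window=[64, 34] -> max=64
step 13: append 41 -> window=[34, 41] -> max=41
step 14: append 20 -> window=[41, 20] -> max=41
step 15: append 33 -> window=[20, 33] -> max=33
Recorded maximums: 40 40 62 71 73 73 35 72 72 64 64 41 41 33
Changes between consecutive maximums: 8

Answer: 8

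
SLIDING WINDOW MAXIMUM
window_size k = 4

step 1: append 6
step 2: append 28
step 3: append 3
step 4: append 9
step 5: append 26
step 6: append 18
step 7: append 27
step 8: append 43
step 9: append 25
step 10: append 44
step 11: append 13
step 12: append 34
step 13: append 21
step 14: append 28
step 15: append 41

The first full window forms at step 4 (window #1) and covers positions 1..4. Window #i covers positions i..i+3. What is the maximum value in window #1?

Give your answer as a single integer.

step 1: append 6 -> window=[6] (not full yet)
step 2: append 28 -> window=[6, 28] (not full yet)
step 3: append 3 -> window=[6, 28, 3] (not full yet)
step 4: append 9 -> window=[6, 28, 3, 9] -> max=28
Window #1 max = 28

Answer: 28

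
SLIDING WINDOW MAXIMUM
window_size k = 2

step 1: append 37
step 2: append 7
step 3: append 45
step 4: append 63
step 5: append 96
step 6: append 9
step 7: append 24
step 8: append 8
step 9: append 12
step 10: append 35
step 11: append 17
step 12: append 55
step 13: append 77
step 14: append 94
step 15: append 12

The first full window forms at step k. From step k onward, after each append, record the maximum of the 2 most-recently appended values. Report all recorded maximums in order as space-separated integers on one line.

Answer: 37 45 63 96 96 24 24 12 35 35 55 77 94 94

Derivation:
step 1: append 37 -> window=[37] (not full yet)
step 2: append 7 -> window=[37, 7] -> max=37
step 3: append 45 -> window=[7, 45] -> max=45
step 4: append 63 -> window=[45, 63] -> max=63
step 5: append 96 -> window=[63, 96] -> max=96
step 6: append 9 -> window=[96, 9] -> max=96
step 7: append 24 -> window=[9, 24] -> max=24
step 8: append 8 -> window=[24, 8] -> max=24
step 9: append 12 -> window=[8, 12] -> max=12
step 10: append 35 -> window=[12, 35] -> max=35
step 11: append 17 -> window=[35, 17] -> max=35
step 12: append 55 -> window=[17, 55] -> max=55
step 13: append 77 -> window=[55, 77] -> max=77
step 14: append 94 -> window=[77, 94] -> max=94
step 15: append 12 -> window=[94, 12] -> max=94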